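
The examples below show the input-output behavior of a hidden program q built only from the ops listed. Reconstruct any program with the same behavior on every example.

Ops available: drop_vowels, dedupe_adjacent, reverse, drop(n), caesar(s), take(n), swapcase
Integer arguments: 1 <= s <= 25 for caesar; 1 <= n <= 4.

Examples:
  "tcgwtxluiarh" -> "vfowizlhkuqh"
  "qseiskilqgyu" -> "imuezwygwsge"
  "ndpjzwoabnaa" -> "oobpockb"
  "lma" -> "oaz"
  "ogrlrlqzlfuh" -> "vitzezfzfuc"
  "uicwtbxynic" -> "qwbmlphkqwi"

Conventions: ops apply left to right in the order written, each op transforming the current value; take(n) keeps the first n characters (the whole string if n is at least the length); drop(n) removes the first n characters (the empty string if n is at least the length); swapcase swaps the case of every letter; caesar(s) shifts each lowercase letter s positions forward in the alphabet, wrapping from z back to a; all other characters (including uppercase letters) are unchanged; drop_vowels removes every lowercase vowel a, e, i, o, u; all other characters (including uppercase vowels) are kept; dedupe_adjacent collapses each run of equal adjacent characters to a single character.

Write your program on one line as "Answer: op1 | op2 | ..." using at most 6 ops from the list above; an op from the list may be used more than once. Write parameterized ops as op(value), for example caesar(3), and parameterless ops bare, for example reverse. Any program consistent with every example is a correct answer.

caesar(5) | swapcase | reverse | swapcase | drop_vowels | caesar(9)

Check, running the answer program on each example:
  "tcgwtxluiarh" -> "yhlbycqznfwm" -> "YHLBYCQZNFWM" -> "MWFNZQCYBLHY" -> "mwfnzqcyblhy" -> "mwfnzqcyblhy" -> "vfowizlhkuqh"
  "qseiskilqgyu" -> "vxjnxpnqvldz" -> "VXJNXPNQVLDZ" -> "ZDLVQNPXNJXV" -> "zdlvqnpxnjxv" -> "zdlvqnpxnjxv" -> "imuezwygwsge"
  "ndpjzwoabnaa" -> "siuoebtfgsff" -> "SIUOEBTFGSFF" -> "FFSGFTBEOUIS" -> "ffsgftbeouis" -> "ffsgftbs" -> "oobpockb"
  "lma" -> "qrf" -> "QRF" -> "FRQ" -> "frq" -> "frq" -> "oaz"
  "ogrlrlqzlfuh" -> "tlwqwqveqkzm" -> "TLWQWQVEQKZM" -> "MZKQEVQWQWLT" -> "mzkqevqwqwlt" -> "mzkqvqwqwlt" -> "vitzezfzfuc"
  "uicwtbxynic" -> "znhbygcdsnh" -> "ZNHBYGCDSNH" -> "HNSDCGYBHNZ" -> "hnsdcgybhnz" -> "hnsdcgybhnz" -> "qwbmlphkqwi"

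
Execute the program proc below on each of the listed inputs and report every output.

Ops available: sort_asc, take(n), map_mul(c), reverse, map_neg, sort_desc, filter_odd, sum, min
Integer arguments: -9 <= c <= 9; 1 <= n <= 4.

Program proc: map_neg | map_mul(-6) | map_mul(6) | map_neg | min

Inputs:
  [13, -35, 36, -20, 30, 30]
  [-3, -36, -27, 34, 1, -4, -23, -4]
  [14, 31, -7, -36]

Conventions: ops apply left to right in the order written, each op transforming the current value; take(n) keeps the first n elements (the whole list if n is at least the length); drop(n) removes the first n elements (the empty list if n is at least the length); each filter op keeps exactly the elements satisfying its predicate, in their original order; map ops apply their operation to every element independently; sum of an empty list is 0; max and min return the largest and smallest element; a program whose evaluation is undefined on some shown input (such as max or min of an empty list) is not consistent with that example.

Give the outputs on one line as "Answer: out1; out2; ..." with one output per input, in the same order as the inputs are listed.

-1296; -1224; -1116

Execution, op by op:
  [13, -35, 36, -20, 30, 30] -> [-13, 35, -36, 20, -30, -30] -> [78, -210, 216, -120, 180, 180] -> [468, -1260, 1296, -720, 1080, 1080] -> [-468, 1260, -1296, 720, -1080, -1080] -> -1296
  [-3, -36, -27, 34, 1, -4, -23, -4] -> [3, 36, 27, -34, -1, 4, 23, 4] -> [-18, -216, -162, 204, 6, -24, -138, -24] -> [-108, -1296, -972, 1224, 36, -144, -828, -144] -> [108, 1296, 972, -1224, -36, 144, 828, 144] -> -1224
  [14, 31, -7, -36] -> [-14, -31, 7, 36] -> [84, 186, -42, -216] -> [504, 1116, -252, -1296] -> [-504, -1116, 252, 1296] -> -1116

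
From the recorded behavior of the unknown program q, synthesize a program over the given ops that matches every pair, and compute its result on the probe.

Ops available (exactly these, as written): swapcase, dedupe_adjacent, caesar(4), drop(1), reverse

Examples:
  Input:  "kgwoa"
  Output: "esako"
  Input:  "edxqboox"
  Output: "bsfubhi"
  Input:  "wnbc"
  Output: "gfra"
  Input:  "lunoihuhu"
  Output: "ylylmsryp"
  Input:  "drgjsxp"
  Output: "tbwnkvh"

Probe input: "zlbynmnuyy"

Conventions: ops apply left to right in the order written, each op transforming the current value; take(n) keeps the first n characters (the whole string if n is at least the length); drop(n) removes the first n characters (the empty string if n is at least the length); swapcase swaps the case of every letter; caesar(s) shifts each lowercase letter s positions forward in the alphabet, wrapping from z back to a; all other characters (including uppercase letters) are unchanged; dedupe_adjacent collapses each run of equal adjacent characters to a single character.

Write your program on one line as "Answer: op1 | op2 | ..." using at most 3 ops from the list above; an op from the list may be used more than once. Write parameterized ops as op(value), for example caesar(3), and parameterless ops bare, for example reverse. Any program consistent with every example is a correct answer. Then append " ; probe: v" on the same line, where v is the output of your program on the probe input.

reverse | caesar(4) | dedupe_adjacent ; probe: "cyrqrcfpd"

Check, running the answer program on each example:
  "kgwoa" -> "aowgk" -> "esako" -> "esako"
  "edxqboox" -> "xoobqxde" -> "bssfubhi" -> "bsfubhi"
  "wnbc" -> "cbnw" -> "gfra" -> "gfra"
  "lunoihuhu" -> "uhuhionul" -> "ylylmsryp" -> "ylylmsryp"
  "drgjsxp" -> "pxsjgrd" -> "tbwnkvh" -> "tbwnkvh"
  probe: "zlbynmnuyy" -> "yyunmnyblz" -> "ccyrqrcfpd" -> "cyrqrcfpd"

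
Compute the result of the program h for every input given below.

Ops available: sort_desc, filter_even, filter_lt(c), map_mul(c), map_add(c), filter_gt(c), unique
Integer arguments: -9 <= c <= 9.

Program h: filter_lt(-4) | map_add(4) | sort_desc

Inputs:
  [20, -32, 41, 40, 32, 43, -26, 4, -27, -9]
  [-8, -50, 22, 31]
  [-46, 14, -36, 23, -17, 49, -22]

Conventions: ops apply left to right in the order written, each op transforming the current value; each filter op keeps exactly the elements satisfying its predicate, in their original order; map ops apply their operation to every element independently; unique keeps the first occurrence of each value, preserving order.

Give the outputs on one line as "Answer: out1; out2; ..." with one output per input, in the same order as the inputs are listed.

Execution, op by op:
  [20, -32, 41, 40, 32, 43, -26, 4, -27, -9] -> [-32, -26, -27, -9] -> [-28, -22, -23, -5] -> [-5, -22, -23, -28]
  [-8, -50, 22, 31] -> [-8, -50] -> [-4, -46] -> [-4, -46]
  [-46, 14, -36, 23, -17, 49, -22] -> [-46, -36, -17, -22] -> [-42, -32, -13, -18] -> [-13, -18, -32, -42]

[-5, -22, -23, -28]; [-4, -46]; [-13, -18, -32, -42]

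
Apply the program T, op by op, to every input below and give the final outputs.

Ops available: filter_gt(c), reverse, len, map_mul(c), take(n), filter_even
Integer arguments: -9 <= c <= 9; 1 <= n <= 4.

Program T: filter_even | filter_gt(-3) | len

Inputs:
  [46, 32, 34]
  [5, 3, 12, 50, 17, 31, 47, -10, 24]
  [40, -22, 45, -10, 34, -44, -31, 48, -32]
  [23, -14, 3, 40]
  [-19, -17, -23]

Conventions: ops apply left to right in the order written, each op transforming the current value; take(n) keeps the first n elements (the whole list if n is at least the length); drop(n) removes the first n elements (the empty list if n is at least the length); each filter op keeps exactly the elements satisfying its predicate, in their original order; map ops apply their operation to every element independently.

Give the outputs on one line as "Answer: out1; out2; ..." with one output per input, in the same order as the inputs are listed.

3; 3; 3; 1; 0

Execution, op by op:
  [46, 32, 34] -> [46, 32, 34] -> [46, 32, 34] -> 3
  [5, 3, 12, 50, 17, 31, 47, -10, 24] -> [12, 50, -10, 24] -> [12, 50, 24] -> 3
  [40, -22, 45, -10, 34, -44, -31, 48, -32] -> [40, -22, -10, 34, -44, 48, -32] -> [40, 34, 48] -> 3
  [23, -14, 3, 40] -> [-14, 40] -> [40] -> 1
  [-19, -17, -23] -> [] -> [] -> 0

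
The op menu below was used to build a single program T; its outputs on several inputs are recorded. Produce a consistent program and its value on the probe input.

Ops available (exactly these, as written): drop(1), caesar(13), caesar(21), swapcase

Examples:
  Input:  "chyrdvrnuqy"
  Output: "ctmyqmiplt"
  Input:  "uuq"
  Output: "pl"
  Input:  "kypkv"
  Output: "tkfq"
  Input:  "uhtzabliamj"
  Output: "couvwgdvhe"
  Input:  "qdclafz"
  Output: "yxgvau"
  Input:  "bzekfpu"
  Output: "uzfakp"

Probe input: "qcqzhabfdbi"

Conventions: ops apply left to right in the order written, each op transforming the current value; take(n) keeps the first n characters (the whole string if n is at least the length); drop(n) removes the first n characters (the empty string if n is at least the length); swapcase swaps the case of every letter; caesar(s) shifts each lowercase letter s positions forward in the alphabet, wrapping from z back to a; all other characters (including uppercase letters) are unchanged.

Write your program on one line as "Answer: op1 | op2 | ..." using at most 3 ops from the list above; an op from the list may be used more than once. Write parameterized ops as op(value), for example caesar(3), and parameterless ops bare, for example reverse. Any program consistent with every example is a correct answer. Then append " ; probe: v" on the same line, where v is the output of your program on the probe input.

drop(1) | caesar(21) ; probe: "xlucvwaywd"

Check, running the answer program on each example:
  "chyrdvrnuqy" -> "hyrdvrnuqy" -> "ctmyqmiplt"
  "uuq" -> "uq" -> "pl"
  "kypkv" -> "ypkv" -> "tkfq"
  "uhtzabliamj" -> "htzabliamj" -> "couvwgdvhe"
  "qdclafz" -> "dclafz" -> "yxgvau"
  "bzekfpu" -> "zekfpu" -> "uzfakp"
  probe: "qcqzhabfdbi" -> "cqzhabfdbi" -> "xlucvwaywd"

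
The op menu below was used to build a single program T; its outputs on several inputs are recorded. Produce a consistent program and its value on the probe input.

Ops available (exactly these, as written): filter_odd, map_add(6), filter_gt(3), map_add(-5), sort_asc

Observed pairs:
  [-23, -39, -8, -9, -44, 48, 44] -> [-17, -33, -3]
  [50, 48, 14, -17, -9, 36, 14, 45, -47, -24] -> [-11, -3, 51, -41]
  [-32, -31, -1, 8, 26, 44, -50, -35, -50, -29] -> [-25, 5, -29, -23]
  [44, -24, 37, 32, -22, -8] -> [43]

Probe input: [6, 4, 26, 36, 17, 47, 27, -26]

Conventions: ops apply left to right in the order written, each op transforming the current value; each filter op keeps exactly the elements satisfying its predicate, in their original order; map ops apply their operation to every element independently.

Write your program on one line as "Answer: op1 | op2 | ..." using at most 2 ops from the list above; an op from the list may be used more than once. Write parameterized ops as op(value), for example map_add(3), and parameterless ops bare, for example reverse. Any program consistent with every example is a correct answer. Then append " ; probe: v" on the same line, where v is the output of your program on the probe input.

map_add(6) | filter_odd ; probe: [23, 53, 33]

Check, running the answer program on each example:
  [-23, -39, -8, -9, -44, 48, 44] -> [-17, -33, -2, -3, -38, 54, 50] -> [-17, -33, -3]
  [50, 48, 14, -17, -9, 36, 14, 45, -47, -24] -> [56, 54, 20, -11, -3, 42, 20, 51, -41, -18] -> [-11, -3, 51, -41]
  [-32, -31, -1, 8, 26, 44, -50, -35, -50, -29] -> [-26, -25, 5, 14, 32, 50, -44, -29, -44, -23] -> [-25, 5, -29, -23]
  [44, -24, 37, 32, -22, -8] -> [50, -18, 43, 38, -16, -2] -> [43]
  probe: [6, 4, 26, 36, 17, 47, 27, -26] -> [12, 10, 32, 42, 23, 53, 33, -20] -> [23, 53, 33]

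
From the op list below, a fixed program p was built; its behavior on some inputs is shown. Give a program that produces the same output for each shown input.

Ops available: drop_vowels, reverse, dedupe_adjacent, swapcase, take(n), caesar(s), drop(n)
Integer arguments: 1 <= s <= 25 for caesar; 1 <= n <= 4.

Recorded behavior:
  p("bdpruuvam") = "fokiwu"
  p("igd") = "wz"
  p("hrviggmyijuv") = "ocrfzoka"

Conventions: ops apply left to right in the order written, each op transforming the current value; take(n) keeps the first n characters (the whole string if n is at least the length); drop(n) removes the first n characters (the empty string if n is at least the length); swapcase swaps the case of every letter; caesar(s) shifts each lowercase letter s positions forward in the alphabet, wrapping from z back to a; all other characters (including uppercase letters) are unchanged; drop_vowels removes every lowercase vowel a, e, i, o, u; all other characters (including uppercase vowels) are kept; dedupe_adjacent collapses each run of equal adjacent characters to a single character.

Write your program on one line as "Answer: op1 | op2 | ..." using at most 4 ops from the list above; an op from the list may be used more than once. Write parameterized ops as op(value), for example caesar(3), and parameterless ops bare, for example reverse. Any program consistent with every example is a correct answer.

drop_vowels | reverse | caesar(19) | dedupe_adjacent

Check, running the answer program on each example:
  "bdpruuvam" -> "bdprvm" -> "mvrpdb" -> "fokiwu" -> "fokiwu"
  "igd" -> "gd" -> "dg" -> "wz" -> "wz"
  "hrviggmyijuv" -> "hrvggmyjv" -> "vjymggvrh" -> "ocrfzzoka" -> "ocrfzoka"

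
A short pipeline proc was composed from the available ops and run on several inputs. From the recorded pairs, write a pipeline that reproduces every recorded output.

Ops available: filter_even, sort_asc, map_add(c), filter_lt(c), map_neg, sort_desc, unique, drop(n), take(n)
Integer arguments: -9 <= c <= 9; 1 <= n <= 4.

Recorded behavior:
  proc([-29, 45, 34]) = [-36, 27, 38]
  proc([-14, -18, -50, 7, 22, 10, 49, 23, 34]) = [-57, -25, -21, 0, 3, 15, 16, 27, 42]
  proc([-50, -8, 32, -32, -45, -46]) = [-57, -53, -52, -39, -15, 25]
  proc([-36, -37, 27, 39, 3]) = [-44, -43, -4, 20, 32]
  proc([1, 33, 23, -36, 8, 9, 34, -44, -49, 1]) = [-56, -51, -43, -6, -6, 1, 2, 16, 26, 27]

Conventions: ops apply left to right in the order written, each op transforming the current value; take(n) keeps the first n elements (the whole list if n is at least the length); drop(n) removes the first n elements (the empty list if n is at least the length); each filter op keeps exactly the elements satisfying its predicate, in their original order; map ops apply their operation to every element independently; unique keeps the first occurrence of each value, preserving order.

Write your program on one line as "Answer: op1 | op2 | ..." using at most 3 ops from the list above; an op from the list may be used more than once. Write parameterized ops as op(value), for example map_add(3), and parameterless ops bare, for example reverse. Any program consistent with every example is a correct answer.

sort_asc | map_add(-7)

Check, running the answer program on each example:
  [-29, 45, 34] -> [-29, 34, 45] -> [-36, 27, 38]
  [-14, -18, -50, 7, 22, 10, 49, 23, 34] -> [-50, -18, -14, 7, 10, 22, 23, 34, 49] -> [-57, -25, -21, 0, 3, 15, 16, 27, 42]
  [-50, -8, 32, -32, -45, -46] -> [-50, -46, -45, -32, -8, 32] -> [-57, -53, -52, -39, -15, 25]
  [-36, -37, 27, 39, 3] -> [-37, -36, 3, 27, 39] -> [-44, -43, -4, 20, 32]
  [1, 33, 23, -36, 8, 9, 34, -44, -49, 1] -> [-49, -44, -36, 1, 1, 8, 9, 23, 33, 34] -> [-56, -51, -43, -6, -6, 1, 2, 16, 26, 27]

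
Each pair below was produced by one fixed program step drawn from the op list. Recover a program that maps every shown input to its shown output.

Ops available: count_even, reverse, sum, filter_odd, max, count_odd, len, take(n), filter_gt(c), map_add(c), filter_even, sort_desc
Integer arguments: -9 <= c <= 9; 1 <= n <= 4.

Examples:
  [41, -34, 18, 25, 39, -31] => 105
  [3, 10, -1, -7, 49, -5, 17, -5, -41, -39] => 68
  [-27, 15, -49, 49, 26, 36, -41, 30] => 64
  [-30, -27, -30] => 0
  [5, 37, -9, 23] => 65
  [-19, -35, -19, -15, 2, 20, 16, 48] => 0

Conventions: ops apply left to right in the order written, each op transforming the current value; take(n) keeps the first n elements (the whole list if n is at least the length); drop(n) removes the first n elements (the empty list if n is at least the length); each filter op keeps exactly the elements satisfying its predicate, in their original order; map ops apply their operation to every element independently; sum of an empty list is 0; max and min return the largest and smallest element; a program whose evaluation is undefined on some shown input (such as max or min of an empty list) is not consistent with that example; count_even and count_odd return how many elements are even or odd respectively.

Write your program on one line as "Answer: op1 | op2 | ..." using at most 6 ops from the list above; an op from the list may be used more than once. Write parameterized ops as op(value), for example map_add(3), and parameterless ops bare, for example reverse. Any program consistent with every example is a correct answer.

filter_gt(-3) | reverse | filter_odd | reverse | sum

Check, running the answer program on each example:
  [41, -34, 18, 25, 39, -31] -> [41, 18, 25, 39] -> [39, 25, 18, 41] -> [39, 25, 41] -> [41, 25, 39] -> 105
  [3, 10, -1, -7, 49, -5, 17, -5, -41, -39] -> [3, 10, -1, 49, 17] -> [17, 49, -1, 10, 3] -> [17, 49, -1, 3] -> [3, -1, 49, 17] -> 68
  [-27, 15, -49, 49, 26, 36, -41, 30] -> [15, 49, 26, 36, 30] -> [30, 36, 26, 49, 15] -> [49, 15] -> [15, 49] -> 64
  [-30, -27, -30] -> [] -> [] -> [] -> [] -> 0
  [5, 37, -9, 23] -> [5, 37, 23] -> [23, 37, 5] -> [23, 37, 5] -> [5, 37, 23] -> 65
  [-19, -35, -19, -15, 2, 20, 16, 48] -> [2, 20, 16, 48] -> [48, 16, 20, 2] -> [] -> [] -> 0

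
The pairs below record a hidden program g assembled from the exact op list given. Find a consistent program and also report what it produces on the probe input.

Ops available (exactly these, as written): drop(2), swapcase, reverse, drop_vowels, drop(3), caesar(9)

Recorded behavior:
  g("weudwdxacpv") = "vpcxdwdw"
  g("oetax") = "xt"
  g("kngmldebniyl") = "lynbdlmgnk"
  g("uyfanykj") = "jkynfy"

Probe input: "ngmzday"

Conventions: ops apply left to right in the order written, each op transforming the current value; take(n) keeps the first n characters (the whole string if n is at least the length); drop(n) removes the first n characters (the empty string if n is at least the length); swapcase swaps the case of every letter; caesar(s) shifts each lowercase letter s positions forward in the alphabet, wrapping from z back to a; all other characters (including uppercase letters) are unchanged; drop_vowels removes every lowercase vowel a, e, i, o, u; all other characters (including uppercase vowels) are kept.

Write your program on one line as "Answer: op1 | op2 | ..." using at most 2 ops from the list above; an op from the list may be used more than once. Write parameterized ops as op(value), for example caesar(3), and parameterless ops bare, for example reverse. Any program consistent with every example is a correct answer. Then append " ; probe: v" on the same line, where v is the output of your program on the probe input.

reverse | drop_vowels ; probe: "ydzmgn"

Check, running the answer program on each example:
  "weudwdxacpv" -> "vpcaxdwduew" -> "vpcxdwdw"
  "oetax" -> "xateo" -> "xt"
  "kngmldebniyl" -> "lyinbedlmgnk" -> "lynbdlmgnk"
  "uyfanykj" -> "jkynafyu" -> "jkynfy"
  probe: "ngmzday" -> "yadzmgn" -> "ydzmgn"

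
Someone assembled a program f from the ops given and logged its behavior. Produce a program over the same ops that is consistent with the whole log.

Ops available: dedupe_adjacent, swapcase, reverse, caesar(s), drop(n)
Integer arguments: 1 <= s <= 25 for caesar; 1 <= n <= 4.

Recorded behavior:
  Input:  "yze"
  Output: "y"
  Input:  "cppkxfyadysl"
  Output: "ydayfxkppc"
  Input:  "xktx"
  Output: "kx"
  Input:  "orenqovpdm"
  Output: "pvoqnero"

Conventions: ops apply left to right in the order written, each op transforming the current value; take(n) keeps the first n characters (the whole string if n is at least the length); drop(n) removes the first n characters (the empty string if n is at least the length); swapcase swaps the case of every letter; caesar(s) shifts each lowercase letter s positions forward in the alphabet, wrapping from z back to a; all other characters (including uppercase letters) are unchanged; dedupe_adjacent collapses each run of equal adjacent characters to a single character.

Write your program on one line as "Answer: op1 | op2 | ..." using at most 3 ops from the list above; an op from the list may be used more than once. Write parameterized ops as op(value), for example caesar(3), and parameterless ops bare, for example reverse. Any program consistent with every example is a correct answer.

reverse | drop(2)

Check, running the answer program on each example:
  "yze" -> "ezy" -> "y"
  "cppkxfyadysl" -> "lsydayfxkppc" -> "ydayfxkppc"
  "xktx" -> "xtkx" -> "kx"
  "orenqovpdm" -> "mdpvoqnero" -> "pvoqnero"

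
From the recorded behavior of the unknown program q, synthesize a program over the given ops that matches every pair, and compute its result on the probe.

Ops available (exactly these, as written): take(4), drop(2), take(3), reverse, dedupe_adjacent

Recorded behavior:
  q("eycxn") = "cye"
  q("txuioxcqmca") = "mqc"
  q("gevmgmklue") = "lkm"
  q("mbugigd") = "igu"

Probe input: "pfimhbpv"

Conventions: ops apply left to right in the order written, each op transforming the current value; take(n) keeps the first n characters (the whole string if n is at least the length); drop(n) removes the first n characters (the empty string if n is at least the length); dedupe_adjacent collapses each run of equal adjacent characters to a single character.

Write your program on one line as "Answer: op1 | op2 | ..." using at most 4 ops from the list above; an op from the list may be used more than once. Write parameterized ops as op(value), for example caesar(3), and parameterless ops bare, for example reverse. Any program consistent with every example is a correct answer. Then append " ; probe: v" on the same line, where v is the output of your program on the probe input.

reverse | drop(2) | take(3) ; probe: "bhm"

Check, running the answer program on each example:
  "eycxn" -> "nxcye" -> "cye" -> "cye"
  "txuioxcqmca" -> "acmqcxoiuxt" -> "mqcxoiuxt" -> "mqc"
  "gevmgmklue" -> "eulkmgmveg" -> "lkmgmveg" -> "lkm"
  "mbugigd" -> "dgigubm" -> "igubm" -> "igu"
  probe: "pfimhbpv" -> "vpbhmifp" -> "bhmifp" -> "bhm"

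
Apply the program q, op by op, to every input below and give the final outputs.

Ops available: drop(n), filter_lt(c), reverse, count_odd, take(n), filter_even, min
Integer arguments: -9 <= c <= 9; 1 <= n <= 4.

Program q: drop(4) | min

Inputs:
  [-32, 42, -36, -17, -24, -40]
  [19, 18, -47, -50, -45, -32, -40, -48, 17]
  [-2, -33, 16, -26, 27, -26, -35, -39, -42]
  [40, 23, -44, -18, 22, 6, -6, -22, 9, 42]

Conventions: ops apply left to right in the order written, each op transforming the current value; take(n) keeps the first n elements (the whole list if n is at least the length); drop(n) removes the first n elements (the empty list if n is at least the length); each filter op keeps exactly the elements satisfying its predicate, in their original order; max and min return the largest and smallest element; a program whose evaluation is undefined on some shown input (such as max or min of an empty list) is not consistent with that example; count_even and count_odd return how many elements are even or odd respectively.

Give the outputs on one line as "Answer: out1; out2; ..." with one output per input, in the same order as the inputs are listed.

-40; -48; -42; -22

Execution, op by op:
  [-32, 42, -36, -17, -24, -40] -> [-24, -40] -> -40
  [19, 18, -47, -50, -45, -32, -40, -48, 17] -> [-45, -32, -40, -48, 17] -> -48
  [-2, -33, 16, -26, 27, -26, -35, -39, -42] -> [27, -26, -35, -39, -42] -> -42
  [40, 23, -44, -18, 22, 6, -6, -22, 9, 42] -> [22, 6, -6, -22, 9, 42] -> -22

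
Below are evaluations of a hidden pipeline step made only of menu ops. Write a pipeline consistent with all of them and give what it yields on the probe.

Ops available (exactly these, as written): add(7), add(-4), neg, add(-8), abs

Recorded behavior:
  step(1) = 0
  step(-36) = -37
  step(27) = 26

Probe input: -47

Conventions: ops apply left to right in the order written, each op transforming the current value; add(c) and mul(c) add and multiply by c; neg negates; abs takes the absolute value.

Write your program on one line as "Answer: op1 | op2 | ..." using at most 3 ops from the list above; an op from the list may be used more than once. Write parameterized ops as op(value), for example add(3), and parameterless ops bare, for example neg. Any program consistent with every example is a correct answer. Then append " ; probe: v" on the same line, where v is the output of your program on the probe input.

add(7) | add(-8) ; probe: -48

Check, running the answer program on each example:
  1 -> 8 -> 0
  -36 -> -29 -> -37
  27 -> 34 -> 26
  probe: -47 -> -40 -> -48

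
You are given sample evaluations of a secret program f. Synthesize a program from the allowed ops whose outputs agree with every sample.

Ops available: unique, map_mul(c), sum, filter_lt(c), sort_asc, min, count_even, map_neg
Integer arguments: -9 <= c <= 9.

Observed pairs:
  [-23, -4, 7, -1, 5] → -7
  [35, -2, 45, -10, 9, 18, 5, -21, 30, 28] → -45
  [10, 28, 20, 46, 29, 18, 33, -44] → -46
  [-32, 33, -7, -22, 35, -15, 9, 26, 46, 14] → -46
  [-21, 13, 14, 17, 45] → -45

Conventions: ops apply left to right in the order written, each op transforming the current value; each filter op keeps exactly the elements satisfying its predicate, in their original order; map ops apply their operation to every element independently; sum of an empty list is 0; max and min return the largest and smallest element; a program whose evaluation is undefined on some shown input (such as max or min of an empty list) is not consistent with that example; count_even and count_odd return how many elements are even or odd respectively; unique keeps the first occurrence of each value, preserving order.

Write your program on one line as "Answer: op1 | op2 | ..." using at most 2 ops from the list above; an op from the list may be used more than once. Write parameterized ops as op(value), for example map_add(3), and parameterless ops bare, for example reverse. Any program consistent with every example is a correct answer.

map_neg | min

Check, running the answer program on each example:
  [-23, -4, 7, -1, 5] -> [23, 4, -7, 1, -5] -> -7
  [35, -2, 45, -10, 9, 18, 5, -21, 30, 28] -> [-35, 2, -45, 10, -9, -18, -5, 21, -30, -28] -> -45
  [10, 28, 20, 46, 29, 18, 33, -44] -> [-10, -28, -20, -46, -29, -18, -33, 44] -> -46
  [-32, 33, -7, -22, 35, -15, 9, 26, 46, 14] -> [32, -33, 7, 22, -35, 15, -9, -26, -46, -14] -> -46
  [-21, 13, 14, 17, 45] -> [21, -13, -14, -17, -45] -> -45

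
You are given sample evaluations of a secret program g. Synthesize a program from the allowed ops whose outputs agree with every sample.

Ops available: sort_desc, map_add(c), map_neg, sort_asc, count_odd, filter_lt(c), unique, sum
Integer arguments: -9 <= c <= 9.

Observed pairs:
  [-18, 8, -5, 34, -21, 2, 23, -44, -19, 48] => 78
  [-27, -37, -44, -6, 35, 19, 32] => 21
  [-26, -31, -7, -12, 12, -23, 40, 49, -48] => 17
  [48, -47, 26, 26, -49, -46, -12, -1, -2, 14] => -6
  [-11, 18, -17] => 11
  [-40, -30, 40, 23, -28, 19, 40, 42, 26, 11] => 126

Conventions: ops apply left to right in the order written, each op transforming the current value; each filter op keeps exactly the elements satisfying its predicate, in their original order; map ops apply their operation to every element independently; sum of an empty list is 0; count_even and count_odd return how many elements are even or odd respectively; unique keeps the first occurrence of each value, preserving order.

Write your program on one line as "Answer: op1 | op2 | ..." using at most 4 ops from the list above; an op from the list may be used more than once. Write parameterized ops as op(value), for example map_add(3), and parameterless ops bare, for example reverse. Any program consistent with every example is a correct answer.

sort_desc | unique | map_add(7) | sum

Check, running the answer program on each example:
  [-18, 8, -5, 34, -21, 2, 23, -44, -19, 48] -> [48, 34, 23, 8, 2, -5, -18, -19, -21, -44] -> [48, 34, 23, 8, 2, -5, -18, -19, -21, -44] -> [55, 41, 30, 15, 9, 2, -11, -12, -14, -37] -> 78
  [-27, -37, -44, -6, 35, 19, 32] -> [35, 32, 19, -6, -27, -37, -44] -> [35, 32, 19, -6, -27, -37, -44] -> [42, 39, 26, 1, -20, -30, -37] -> 21
  [-26, -31, -7, -12, 12, -23, 40, 49, -48] -> [49, 40, 12, -7, -12, -23, -26, -31, -48] -> [49, 40, 12, -7, -12, -23, -26, -31, -48] -> [56, 47, 19, 0, -5, -16, -19, -24, -41] -> 17
  [48, -47, 26, 26, -49, -46, -12, -1, -2, 14] -> [48, 26, 26, 14, -1, -2, -12, -46, -47, -49] -> [48, 26, 14, -1, -2, -12, -46, -47, -49] -> [55, 33, 21, 6, 5, -5, -39, -40, -42] -> -6
  [-11, 18, -17] -> [18, -11, -17] -> [18, -11, -17] -> [25, -4, -10] -> 11
  [-40, -30, 40, 23, -28, 19, 40, 42, 26, 11] -> [42, 40, 40, 26, 23, 19, 11, -28, -30, -40] -> [42, 40, 26, 23, 19, 11, -28, -30, -40] -> [49, 47, 33, 30, 26, 18, -21, -23, -33] -> 126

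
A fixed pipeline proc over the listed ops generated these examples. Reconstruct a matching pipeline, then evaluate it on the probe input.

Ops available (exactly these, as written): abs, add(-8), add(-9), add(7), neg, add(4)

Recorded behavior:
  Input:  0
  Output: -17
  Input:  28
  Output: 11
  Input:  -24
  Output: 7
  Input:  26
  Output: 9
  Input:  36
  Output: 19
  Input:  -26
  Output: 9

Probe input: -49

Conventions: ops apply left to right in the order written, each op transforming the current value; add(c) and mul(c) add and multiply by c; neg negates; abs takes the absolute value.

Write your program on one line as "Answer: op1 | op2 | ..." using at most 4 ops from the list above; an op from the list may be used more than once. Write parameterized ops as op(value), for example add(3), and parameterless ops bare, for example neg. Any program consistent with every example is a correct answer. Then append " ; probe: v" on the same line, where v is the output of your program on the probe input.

abs | add(-8) | add(-9) ; probe: 32

Check, running the answer program on each example:
  0 -> 0 -> -8 -> -17
  28 -> 28 -> 20 -> 11
  -24 -> 24 -> 16 -> 7
  26 -> 26 -> 18 -> 9
  36 -> 36 -> 28 -> 19
  -26 -> 26 -> 18 -> 9
  probe: -49 -> 49 -> 41 -> 32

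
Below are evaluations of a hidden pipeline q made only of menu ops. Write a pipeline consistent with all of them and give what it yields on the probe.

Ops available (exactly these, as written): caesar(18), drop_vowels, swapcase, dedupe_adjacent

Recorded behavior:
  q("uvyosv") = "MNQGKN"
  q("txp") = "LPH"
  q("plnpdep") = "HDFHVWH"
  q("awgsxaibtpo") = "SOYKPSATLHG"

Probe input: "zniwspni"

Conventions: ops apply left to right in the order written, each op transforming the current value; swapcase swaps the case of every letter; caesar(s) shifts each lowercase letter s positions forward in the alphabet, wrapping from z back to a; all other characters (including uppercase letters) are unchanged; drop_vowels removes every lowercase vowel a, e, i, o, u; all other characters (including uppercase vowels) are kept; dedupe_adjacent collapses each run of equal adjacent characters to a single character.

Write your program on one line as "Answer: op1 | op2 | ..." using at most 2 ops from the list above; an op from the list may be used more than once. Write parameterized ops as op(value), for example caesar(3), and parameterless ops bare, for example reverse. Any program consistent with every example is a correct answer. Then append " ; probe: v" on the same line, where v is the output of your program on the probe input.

caesar(18) | swapcase ; probe: "RFAOKHFA"

Check, running the answer program on each example:
  "uvyosv" -> "mnqgkn" -> "MNQGKN"
  "txp" -> "lph" -> "LPH"
  "plnpdep" -> "hdfhvwh" -> "HDFHVWH"
  "awgsxaibtpo" -> "soykpsatlhg" -> "SOYKPSATLHG"
  probe: "zniwspni" -> "rfaokhfa" -> "RFAOKHFA"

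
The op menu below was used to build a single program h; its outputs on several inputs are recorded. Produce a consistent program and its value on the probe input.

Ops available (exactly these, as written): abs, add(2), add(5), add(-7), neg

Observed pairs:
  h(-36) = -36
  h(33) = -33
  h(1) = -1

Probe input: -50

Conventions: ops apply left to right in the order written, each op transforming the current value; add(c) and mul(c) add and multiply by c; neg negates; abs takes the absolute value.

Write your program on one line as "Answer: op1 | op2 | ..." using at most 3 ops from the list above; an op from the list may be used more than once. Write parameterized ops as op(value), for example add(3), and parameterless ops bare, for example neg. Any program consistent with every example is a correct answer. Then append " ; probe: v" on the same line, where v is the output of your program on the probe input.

abs | neg ; probe: -50

Check, running the answer program on each example:
  -36 -> 36 -> -36
  33 -> 33 -> -33
  1 -> 1 -> -1
  probe: -50 -> 50 -> -50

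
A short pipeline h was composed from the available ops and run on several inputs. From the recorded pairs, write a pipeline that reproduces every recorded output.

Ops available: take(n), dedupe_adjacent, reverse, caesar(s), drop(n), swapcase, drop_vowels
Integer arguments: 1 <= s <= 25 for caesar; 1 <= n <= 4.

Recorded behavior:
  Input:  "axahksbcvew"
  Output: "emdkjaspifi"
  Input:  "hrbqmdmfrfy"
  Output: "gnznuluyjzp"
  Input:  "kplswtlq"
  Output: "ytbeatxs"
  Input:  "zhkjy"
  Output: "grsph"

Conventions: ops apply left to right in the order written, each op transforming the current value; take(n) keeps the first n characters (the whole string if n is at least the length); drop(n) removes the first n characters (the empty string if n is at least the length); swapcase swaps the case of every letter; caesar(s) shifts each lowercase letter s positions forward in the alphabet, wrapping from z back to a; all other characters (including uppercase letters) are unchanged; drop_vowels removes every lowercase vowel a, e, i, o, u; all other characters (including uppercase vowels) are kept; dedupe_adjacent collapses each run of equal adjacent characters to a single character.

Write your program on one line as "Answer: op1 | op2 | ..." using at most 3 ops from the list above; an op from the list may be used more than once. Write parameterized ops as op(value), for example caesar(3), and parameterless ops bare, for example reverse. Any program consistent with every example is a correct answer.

caesar(3) | reverse | caesar(5)

Check, running the answer program on each example:
  "axahksbcvew" -> "dadknvefyhz" -> "zhyfevnkdad" -> "emdkjaspifi"
  "hrbqmdmfrfy" -> "kuetpgpiuib" -> "biuipgpteuk" -> "gnznuluyjzp"
  "kplswtlq" -> "nsovzwot" -> "towzvosn" -> "ytbeatxs"
  "zhkjy" -> "cknmb" -> "bmnkc" -> "grsph"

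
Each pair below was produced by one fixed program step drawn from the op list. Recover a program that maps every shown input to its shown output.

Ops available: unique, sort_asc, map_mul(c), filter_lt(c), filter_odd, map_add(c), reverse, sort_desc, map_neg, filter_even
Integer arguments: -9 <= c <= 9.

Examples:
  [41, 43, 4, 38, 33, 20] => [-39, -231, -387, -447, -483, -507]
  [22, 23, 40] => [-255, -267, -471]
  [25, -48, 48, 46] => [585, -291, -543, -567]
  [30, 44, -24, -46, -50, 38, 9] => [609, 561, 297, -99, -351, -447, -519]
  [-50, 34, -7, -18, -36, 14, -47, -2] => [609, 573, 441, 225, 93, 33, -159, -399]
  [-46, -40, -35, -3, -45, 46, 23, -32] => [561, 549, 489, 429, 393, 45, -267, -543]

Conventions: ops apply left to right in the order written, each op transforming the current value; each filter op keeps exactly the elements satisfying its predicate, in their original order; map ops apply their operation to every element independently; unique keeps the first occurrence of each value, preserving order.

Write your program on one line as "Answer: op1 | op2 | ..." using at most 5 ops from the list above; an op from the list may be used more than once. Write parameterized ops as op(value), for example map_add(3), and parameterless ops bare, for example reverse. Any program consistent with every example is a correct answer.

sort_asc | map_mul(6) | map_mul(-2) | map_add(7) | map_add(2)

Check, running the answer program on each example:
  [41, 43, 4, 38, 33, 20] -> [4, 20, 33, 38, 41, 43] -> [24, 120, 198, 228, 246, 258] -> [-48, -240, -396, -456, -492, -516] -> [-41, -233, -389, -449, -485, -509] -> [-39, -231, -387, -447, -483, -507]
  [22, 23, 40] -> [22, 23, 40] -> [132, 138, 240] -> [-264, -276, -480] -> [-257, -269, -473] -> [-255, -267, -471]
  [25, -48, 48, 46] -> [-48, 25, 46, 48] -> [-288, 150, 276, 288] -> [576, -300, -552, -576] -> [583, -293, -545, -569] -> [585, -291, -543, -567]
  [30, 44, -24, -46, -50, 38, 9] -> [-50, -46, -24, 9, 30, 38, 44] -> [-300, -276, -144, 54, 180, 228, 264] -> [600, 552, 288, -108, -360, -456, -528] -> [607, 559, 295, -101, -353, -449, -521] -> [609, 561, 297, -99, -351, -447, -519]
  [-50, 34, -7, -18, -36, 14, -47, -2] -> [-50, -47, -36, -18, -7, -2, 14, 34] -> [-300, -282, -216, -108, -42, -12, 84, 204] -> [600, 564, 432, 216, 84, 24, -168, -408] -> [607, 571, 439, 223, 91, 31, -161, -401] -> [609, 573, 441, 225, 93, 33, -159, -399]
  [-46, -40, -35, -3, -45, 46, 23, -32] -> [-46, -45, -40, -35, -32, -3, 23, 46] -> [-276, -270, -240, -210, -192, -18, 138, 276] -> [552, 540, 480, 420, 384, 36, -276, -552] -> [559, 547, 487, 427, 391, 43, -269, -545] -> [561, 549, 489, 429, 393, 45, -267, -543]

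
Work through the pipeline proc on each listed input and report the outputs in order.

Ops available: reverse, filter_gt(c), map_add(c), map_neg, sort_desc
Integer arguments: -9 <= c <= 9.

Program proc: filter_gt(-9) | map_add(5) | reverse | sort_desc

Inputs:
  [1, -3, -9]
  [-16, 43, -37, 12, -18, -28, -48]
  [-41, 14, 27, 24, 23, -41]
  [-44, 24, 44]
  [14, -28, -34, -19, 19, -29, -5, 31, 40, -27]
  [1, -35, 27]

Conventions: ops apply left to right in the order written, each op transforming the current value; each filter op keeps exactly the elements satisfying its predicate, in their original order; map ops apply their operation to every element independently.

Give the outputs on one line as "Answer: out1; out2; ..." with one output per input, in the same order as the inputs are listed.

Execution, op by op:
  [1, -3, -9] -> [1, -3] -> [6, 2] -> [2, 6] -> [6, 2]
  [-16, 43, -37, 12, -18, -28, -48] -> [43, 12] -> [48, 17] -> [17, 48] -> [48, 17]
  [-41, 14, 27, 24, 23, -41] -> [14, 27, 24, 23] -> [19, 32, 29, 28] -> [28, 29, 32, 19] -> [32, 29, 28, 19]
  [-44, 24, 44] -> [24, 44] -> [29, 49] -> [49, 29] -> [49, 29]
  [14, -28, -34, -19, 19, -29, -5, 31, 40, -27] -> [14, 19, -5, 31, 40] -> [19, 24, 0, 36, 45] -> [45, 36, 0, 24, 19] -> [45, 36, 24, 19, 0]
  [1, -35, 27] -> [1, 27] -> [6, 32] -> [32, 6] -> [32, 6]

[6, 2]; [48, 17]; [32, 29, 28, 19]; [49, 29]; [45, 36, 24, 19, 0]; [32, 6]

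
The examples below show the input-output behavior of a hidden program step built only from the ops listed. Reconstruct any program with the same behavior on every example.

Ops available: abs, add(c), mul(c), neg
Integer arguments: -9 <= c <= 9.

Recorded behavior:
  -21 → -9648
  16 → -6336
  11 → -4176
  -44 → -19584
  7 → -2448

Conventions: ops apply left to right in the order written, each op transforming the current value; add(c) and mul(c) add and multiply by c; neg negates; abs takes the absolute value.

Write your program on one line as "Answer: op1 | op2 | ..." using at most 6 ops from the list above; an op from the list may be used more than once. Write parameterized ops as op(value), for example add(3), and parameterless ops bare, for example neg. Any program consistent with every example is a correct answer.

mul(6) | add(-8) | abs | mul(9) | mul(-8)

Check, running the answer program on each example:
  -21 -> -126 -> -134 -> 134 -> 1206 -> -9648
  16 -> 96 -> 88 -> 88 -> 792 -> -6336
  11 -> 66 -> 58 -> 58 -> 522 -> -4176
  -44 -> -264 -> -272 -> 272 -> 2448 -> -19584
  7 -> 42 -> 34 -> 34 -> 306 -> -2448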